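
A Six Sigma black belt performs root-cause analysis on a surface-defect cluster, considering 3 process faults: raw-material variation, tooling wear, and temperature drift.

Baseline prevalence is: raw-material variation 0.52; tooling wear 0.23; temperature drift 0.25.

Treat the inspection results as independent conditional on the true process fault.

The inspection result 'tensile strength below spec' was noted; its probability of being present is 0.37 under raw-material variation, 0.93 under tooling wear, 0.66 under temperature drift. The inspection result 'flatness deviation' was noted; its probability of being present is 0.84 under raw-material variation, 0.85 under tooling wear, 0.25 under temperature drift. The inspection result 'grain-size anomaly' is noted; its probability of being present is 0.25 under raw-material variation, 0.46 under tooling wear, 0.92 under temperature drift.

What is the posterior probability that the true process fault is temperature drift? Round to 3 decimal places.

By Bayes' rule with conditional independence, the unnormalized weight for each hypothesis is prior × ∏ likelihoods:
  raw-material variation: 0.52 × 0.37 × 0.84 × 0.25 = 0.040404
  tooling wear: 0.23 × 0.93 × 0.85 × 0.46 = 0.083635
  temperature drift: 0.25 × 0.66 × 0.25 × 0.92 = 0.03795
Marginal likelihood of the evidence = 0.16199.
P(temperature drift | evidence) = 0.03795 / 0.16199 ≈ 0.234.

0.234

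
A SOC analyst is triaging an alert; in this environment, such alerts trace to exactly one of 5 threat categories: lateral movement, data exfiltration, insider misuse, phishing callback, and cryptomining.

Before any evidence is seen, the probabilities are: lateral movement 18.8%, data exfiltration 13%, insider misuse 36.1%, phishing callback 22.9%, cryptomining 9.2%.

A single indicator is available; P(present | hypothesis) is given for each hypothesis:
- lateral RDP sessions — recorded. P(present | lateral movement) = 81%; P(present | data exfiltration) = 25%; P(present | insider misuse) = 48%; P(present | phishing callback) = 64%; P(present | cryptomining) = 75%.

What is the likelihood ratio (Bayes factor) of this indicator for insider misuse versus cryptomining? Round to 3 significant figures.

0.640

The Bayes factor is the ratio of the two likelihoods.
  insider misuse: 0.48
  cryptomining: 0.75
Bayes factor = 0.48 / 0.75 ≈ 0.640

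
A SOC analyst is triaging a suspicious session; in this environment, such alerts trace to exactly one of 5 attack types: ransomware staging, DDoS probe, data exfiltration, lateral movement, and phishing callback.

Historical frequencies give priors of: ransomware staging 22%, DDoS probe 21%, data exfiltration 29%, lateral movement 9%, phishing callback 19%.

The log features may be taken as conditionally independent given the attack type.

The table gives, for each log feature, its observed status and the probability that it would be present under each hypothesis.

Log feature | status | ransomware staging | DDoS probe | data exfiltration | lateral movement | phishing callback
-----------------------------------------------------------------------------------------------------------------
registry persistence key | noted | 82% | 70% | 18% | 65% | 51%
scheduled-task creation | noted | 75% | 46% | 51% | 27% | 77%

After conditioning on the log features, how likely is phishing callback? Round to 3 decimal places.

0.233

Multiply each prior by the joint likelihood of the log feature pattern:
  ransomware staging: 0.22 × 0.82 × 0.75 = 0.1353
  DDoS probe: 0.21 × 0.70 × 0.46 = 0.06762
  data exfiltration: 0.29 × 0.18 × 0.51 = 0.026622
  lateral movement: 0.09 × 0.65 × 0.27 = 0.015795
  phishing callback: 0.19 × 0.51 × 0.77 = 0.074613
Marginal likelihood of the evidence = 0.31995.
P(phishing callback | evidence) = 0.074613 / 0.31995 ≈ 0.233.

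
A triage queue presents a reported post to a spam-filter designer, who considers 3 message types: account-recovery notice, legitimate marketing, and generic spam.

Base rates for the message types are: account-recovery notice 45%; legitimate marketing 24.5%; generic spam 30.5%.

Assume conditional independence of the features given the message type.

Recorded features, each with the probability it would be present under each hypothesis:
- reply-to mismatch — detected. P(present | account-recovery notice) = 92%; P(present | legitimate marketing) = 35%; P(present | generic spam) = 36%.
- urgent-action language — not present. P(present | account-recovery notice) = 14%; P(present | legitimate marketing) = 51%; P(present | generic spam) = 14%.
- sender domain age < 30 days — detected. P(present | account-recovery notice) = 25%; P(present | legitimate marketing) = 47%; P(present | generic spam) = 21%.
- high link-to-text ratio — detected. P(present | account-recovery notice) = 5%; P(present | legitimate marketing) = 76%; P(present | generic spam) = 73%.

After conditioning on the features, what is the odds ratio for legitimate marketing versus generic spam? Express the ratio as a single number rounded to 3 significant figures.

The normalizing constant cancels in an odds ratio, so compute prior × likelihood for the two hypotheses only (using 1 − P(present | H) for each absent feature):
  legitimate marketing: 0.245 × 0.35 × (1 − 0.51) × 0.47 × 0.76 = 0.015009
  generic spam: 0.305 × 0.36 × (1 − 0.14) × 0.21 × 0.73 = 0.014476
Posterior odds = 0.015009 / 0.014476 ≈ 1.04.

1.04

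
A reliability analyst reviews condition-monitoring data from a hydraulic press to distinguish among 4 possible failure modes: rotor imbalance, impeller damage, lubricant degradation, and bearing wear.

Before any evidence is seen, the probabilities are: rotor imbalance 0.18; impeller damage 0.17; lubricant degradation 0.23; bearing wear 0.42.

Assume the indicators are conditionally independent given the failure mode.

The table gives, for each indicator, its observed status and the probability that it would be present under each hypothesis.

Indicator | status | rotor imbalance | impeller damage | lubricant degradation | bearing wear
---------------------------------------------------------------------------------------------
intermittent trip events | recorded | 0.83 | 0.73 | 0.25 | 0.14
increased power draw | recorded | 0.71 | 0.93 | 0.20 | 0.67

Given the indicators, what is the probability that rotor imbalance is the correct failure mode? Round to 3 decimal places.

0.389

For each hypothesis, the unnormalized posterior weight is prior × product of the indicator likelihoods:
  rotor imbalance: 0.18 × 0.83 × 0.71 = 0.10607
  impeller damage: 0.17 × 0.73 × 0.93 = 0.11541
  lubricant degradation: 0.23 × 0.25 × 0.20 = 0.0115
  bearing wear: 0.42 × 0.14 × 0.67 = 0.039396
The unnormalized weights sum to 0.27238.
P(rotor imbalance | evidence) = 0.10607 / 0.27238 ≈ 0.389.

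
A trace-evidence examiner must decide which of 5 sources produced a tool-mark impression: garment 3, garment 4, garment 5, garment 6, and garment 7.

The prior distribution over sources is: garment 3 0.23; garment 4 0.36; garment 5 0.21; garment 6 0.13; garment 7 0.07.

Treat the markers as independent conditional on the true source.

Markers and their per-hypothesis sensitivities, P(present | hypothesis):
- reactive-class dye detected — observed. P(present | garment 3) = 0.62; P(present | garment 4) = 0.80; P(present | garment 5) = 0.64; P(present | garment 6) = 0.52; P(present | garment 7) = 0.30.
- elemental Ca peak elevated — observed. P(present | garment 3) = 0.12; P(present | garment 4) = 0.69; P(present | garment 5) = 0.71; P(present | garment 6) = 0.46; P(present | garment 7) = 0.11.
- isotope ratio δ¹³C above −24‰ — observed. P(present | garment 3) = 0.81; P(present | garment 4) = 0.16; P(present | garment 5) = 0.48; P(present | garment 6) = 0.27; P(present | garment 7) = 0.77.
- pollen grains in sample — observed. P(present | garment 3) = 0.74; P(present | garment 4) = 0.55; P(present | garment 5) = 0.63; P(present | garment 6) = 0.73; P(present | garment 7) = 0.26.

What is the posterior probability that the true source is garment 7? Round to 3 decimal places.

0.007

By Bayes' rule with conditional independence, the unnormalized weight for each hypothesis is prior × ∏ likelihoods:
  garment 3: 0.23 × 0.62 × 0.12 × 0.81 × 0.74 = 0.010257
  garment 4: 0.36 × 0.80 × 0.69 × 0.16 × 0.55 = 0.017487
  garment 5: 0.21 × 0.64 × 0.71 × 0.48 × 0.63 = 0.028856
  garment 6: 0.13 × 0.52 × 0.46 × 0.27 × 0.73 = 0.006129
  garment 7: 0.07 × 0.30 × 0.11 × 0.77 × 0.26 = 0.00046246
Normalizing constant Z = 0.010257 + 0.017487 + 0.028856 + 0.006129 + 0.00046246 = 0.063192.
P(garment 7 | evidence) = 0.00046246 / 0.063192 ≈ 0.007.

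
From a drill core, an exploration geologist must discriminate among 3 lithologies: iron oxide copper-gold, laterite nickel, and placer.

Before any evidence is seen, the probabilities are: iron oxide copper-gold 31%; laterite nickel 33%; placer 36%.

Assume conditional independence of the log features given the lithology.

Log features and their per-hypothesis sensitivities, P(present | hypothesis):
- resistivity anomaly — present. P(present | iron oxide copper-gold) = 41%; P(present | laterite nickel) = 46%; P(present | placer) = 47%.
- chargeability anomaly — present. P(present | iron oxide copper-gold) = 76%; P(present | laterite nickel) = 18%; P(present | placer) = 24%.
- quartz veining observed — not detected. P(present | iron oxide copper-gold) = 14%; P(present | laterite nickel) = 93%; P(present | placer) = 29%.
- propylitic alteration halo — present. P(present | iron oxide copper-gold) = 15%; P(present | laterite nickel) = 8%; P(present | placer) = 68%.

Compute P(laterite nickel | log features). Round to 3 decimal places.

0.005

Multiply each prior by the joint likelihood of the log feature pattern (using 1 − P(present | H) for each absent log feature):
  iron oxide copper-gold: 0.31 × 0.41 × 0.76 × (1 − 0.14) × 0.15 = 0.012461
  laterite nickel: 0.33 × 0.46 × 0.18 × (1 − 0.93) × 0.08 = 0.00015301
  placer: 0.36 × 0.47 × 0.24 × (1 − 0.29) × 0.68 = 0.019606
Normalizing constant Z = 0.012461 + 0.00015301 + 0.019606 = 0.032219.
P(laterite nickel | evidence) = 0.00015301 / 0.032219 ≈ 0.005.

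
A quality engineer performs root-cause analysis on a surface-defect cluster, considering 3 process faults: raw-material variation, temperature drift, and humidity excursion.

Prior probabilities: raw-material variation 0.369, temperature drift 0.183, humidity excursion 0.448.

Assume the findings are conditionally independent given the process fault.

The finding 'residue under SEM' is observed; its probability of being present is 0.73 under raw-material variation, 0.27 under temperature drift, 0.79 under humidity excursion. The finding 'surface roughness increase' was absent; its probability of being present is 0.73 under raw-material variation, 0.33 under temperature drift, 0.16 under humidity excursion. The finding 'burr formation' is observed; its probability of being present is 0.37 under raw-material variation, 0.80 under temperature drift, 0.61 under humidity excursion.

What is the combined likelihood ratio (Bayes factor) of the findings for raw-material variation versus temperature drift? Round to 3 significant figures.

0.504

The Bayes factor is the ratio of the joint likelihoods of the evidence pattern under the two hypotheses (using 1 − P(present | H) for each absent finding).
  raw-material variation: 0.73 × (1 − 0.73) × 0.37 = 0.072927
  temperature drift: 0.27 × (1 − 0.33) × 0.80 = 0.14472
Bayes factor = 0.072927 / 0.14472 ≈ 0.504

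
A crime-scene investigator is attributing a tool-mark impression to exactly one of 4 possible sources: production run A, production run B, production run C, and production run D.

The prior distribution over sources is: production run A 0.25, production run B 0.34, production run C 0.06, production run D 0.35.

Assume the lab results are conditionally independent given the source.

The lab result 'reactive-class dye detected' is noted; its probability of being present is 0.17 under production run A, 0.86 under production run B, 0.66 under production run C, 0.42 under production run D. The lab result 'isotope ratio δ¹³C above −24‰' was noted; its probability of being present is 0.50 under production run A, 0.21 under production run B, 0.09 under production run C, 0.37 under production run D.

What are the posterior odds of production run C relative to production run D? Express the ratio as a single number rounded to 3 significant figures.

The normalizing constant cancels in an odds ratio, so compute prior × likelihood for the two hypotheses only:
  production run C: 0.06 × 0.66 × 0.09 = 0.003564
  production run D: 0.35 × 0.42 × 0.37 = 0.05439
Posterior odds = 0.003564 / 0.05439 ≈ 0.0655.

0.0655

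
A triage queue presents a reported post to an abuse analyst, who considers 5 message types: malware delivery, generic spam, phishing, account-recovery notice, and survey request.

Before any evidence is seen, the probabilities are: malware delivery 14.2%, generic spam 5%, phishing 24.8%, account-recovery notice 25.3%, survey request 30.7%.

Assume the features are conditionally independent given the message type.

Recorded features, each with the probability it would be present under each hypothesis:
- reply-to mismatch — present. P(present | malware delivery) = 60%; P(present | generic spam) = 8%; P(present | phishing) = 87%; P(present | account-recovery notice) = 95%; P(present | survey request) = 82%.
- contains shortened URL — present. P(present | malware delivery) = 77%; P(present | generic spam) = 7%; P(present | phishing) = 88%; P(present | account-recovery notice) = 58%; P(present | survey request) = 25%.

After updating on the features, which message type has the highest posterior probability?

Multiply each prior by the joint likelihood of the feature pattern:
  malware delivery: 0.142 × 0.60 × 0.77 = 0.065604
  generic spam: 0.050 × 0.08 × 0.07 = 0.00028
  phishing: 0.248 × 0.87 × 0.88 = 0.18987
  account-recovery notice: 0.253 × 0.95 × 0.58 = 0.1394
  survey request: 0.307 × 0.82 × 0.25 = 0.062935
Normalizing constant Z = 0.065604 + 0.00028 + 0.18987 + 0.1394 + 0.062935 = 0.45809.
P(malware delivery | evidence) ≈ 0.065604 / 0.45809 ≈ 0.143
P(generic spam | evidence) ≈ 0.00028 / 0.45809 ≈ 0.001
P(phishing | evidence) ≈ 0.18987 / 0.45809 ≈ 0.414
P(account-recovery notice | evidence) ≈ 0.1394 / 0.45809 ≈ 0.304
P(survey request | evidence) ≈ 0.062935 / 0.45809 ≈ 0.137
The largest is 0.414, so phishing is most probable.

phishing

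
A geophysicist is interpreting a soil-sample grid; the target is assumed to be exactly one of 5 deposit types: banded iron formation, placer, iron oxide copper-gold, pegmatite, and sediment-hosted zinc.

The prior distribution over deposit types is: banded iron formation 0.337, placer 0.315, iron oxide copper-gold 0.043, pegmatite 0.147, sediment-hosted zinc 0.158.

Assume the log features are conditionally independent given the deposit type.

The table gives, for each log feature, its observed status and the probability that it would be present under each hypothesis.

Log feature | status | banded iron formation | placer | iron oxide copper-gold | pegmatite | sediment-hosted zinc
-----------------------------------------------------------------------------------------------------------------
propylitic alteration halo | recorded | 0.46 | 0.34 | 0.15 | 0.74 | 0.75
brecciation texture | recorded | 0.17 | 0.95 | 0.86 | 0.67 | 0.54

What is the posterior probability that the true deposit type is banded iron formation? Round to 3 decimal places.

0.097

Multiply each prior by the joint likelihood of the log feature pattern:
  banded iron formation: 0.337 × 0.46 × 0.17 = 0.026353
  placer: 0.315 × 0.34 × 0.95 = 0.10175
  iron oxide copper-gold: 0.043 × 0.15 × 0.86 = 0.005547
  pegmatite: 0.147 × 0.74 × 0.67 = 0.072883
  sediment-hosted zinc: 0.158 × 0.75 × 0.54 = 0.06399
Normalizing constant Z = 0.026353 + 0.10175 + 0.005547 + 0.072883 + 0.06399 = 0.27052.
P(banded iron formation | evidence) = 0.026353 / 0.27052 ≈ 0.097.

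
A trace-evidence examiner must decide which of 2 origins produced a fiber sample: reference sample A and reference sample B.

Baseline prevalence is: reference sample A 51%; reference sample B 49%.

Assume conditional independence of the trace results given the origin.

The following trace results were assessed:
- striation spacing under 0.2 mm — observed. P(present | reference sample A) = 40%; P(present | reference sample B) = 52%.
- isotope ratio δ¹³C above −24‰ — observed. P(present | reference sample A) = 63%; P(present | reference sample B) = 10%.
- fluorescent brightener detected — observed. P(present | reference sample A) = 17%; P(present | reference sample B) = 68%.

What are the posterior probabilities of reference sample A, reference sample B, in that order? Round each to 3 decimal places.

By Bayes' rule with conditional independence, the unnormalized weight for each hypothesis is prior × ∏ likelihoods:
  reference sample A: 0.51 × 0.40 × 0.63 × 0.17 = 0.021848
  reference sample B: 0.49 × 0.52 × 0.10 × 0.68 = 0.017326
The unnormalized weights sum to 0.039175.
P(reference sample A | evidence) = 0.021848 / 0.039175 ≈ 0.558
P(reference sample B | evidence) = 0.017326 / 0.039175 ≈ 0.442

0.558, 0.442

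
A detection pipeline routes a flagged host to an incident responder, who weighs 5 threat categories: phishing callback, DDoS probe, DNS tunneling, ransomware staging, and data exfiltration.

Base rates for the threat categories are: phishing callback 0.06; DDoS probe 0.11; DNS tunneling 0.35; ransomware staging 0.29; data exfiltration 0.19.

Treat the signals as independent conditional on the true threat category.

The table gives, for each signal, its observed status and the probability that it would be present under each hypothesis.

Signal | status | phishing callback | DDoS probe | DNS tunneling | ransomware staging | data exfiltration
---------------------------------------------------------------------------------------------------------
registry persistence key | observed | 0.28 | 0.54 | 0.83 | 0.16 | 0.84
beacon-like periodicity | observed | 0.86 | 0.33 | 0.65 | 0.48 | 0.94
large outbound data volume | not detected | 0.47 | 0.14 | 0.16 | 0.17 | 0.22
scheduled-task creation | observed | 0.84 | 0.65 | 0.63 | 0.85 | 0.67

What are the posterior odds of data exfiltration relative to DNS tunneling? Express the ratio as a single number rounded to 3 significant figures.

0.785

The normalizing constant cancels in an odds ratio, so compute prior × likelihood for the two hypotheses only (using 1 − P(present | H) for each absent signal):
  data exfiltration: 0.19 × 0.84 × 0.94 × (1 − 0.22) × 0.67 = 0.078403
  DNS tunneling: 0.35 × 0.83 × 0.65 × (1 − 0.16) × 0.63 = 0.099926
Posterior odds = 0.078403 / 0.099926 ≈ 0.785.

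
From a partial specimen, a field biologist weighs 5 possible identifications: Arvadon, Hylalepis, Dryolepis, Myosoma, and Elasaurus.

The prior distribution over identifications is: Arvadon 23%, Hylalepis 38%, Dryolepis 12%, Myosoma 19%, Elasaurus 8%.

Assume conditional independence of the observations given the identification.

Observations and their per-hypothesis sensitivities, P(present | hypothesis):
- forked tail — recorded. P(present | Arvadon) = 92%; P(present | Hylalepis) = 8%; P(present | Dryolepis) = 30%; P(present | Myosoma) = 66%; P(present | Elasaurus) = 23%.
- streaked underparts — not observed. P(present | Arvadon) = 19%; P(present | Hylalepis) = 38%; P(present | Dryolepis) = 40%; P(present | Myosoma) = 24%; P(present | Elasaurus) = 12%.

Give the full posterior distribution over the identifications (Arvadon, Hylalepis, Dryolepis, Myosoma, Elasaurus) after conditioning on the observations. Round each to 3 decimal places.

For each hypothesis, the unnormalized posterior weight is prior × product of the observation likelihoods (using 1 − P(present | H) for each absent observation):
  Arvadon: 0.23 × 0.92 × (1 − 0.19) = 0.1714
  Hylalepis: 0.38 × 0.08 × (1 − 0.38) = 0.018848
  Dryolepis: 0.12 × 0.30 × (1 − 0.40) = 0.0216
  Myosoma: 0.19 × 0.66 × (1 − 0.24) = 0.095304
  Elasaurus: 0.08 × 0.23 × (1 − 0.12) = 0.016192
The unnormalized weights sum to 0.32334.
P(Arvadon | evidence) = 0.1714 / 0.32334 ≈ 0.530
P(Hylalepis | evidence) = 0.018848 / 0.32334 ≈ 0.058
P(Dryolepis | evidence) = 0.0216 / 0.32334 ≈ 0.067
P(Myosoma | evidence) = 0.095304 / 0.32334 ≈ 0.295
P(Elasaurus | evidence) = 0.016192 / 0.32334 ≈ 0.050

0.530, 0.058, 0.067, 0.295, 0.050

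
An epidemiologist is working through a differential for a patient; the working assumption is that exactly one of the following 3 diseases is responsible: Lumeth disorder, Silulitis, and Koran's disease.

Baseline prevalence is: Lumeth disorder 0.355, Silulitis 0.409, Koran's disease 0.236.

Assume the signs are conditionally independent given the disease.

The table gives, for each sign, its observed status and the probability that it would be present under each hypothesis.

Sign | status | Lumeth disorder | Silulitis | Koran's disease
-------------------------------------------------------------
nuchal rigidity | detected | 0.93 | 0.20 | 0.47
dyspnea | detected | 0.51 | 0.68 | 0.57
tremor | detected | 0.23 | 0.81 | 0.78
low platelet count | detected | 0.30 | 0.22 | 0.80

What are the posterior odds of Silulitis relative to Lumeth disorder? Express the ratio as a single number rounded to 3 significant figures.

0.853

The normalizing constant cancels in an odds ratio, so compute prior × likelihood for the two hypotheses only:
  Silulitis: 0.409 × 0.20 × 0.68 × 0.81 × 0.22 = 0.0099122
  Lumeth disorder: 0.355 × 0.93 × 0.51 × 0.23 × 0.30 = 0.011618
Odds(Silulitis : Lumeth disorder) = 0.0099122 / 0.011618 ≈ 0.853.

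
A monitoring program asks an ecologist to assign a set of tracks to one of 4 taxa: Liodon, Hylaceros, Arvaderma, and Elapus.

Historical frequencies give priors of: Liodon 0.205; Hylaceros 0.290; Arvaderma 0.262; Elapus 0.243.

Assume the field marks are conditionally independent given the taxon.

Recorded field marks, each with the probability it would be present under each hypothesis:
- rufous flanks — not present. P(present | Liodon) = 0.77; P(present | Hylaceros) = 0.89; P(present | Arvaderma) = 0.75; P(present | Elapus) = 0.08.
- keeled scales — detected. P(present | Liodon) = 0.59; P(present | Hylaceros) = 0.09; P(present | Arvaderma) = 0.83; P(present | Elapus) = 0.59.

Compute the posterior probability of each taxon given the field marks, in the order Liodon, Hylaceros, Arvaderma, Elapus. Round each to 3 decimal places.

Multiply each prior by the joint likelihood of the field mark pattern (using 1 − P(present | H) for each absent field mark):
  Liodon: 0.205 × (1 − 0.77) × 0.59 = 0.027818
  Hylaceros: 0.290 × (1 − 0.89) × 0.09 = 0.002871
  Arvaderma: 0.262 × (1 − 0.75) × 0.83 = 0.054365
  Elapus: 0.243 × (1 − 0.08) × 0.59 = 0.1319
The unnormalized weights sum to 0.21695.
P(Liodon | evidence) = 0.027818 / 0.21695 ≈ 0.128
P(Hylaceros | evidence) = 0.002871 / 0.21695 ≈ 0.013
P(Arvaderma | evidence) = 0.054365 / 0.21695 ≈ 0.251
P(Elapus | evidence) = 0.1319 / 0.21695 ≈ 0.608

0.128, 0.013, 0.251, 0.608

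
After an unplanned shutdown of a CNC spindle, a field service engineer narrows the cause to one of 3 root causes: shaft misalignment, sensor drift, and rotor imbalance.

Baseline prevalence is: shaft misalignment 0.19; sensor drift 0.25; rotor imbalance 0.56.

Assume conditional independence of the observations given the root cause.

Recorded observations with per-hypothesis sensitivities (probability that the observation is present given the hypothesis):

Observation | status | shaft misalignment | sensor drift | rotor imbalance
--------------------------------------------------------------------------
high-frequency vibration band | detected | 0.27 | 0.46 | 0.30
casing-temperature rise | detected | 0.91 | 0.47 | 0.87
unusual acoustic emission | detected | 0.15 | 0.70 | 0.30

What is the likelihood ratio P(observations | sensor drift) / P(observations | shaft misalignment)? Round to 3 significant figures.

4.11

Joint likelihood of the evidence pattern under each hypothesis:
  sensor drift: 0.46 × 0.47 × 0.70 = 0.15134
  shaft misalignment: 0.27 × 0.91 × 0.15 = 0.036855
Bayes factor = 0.15134 / 0.036855 ≈ 4.11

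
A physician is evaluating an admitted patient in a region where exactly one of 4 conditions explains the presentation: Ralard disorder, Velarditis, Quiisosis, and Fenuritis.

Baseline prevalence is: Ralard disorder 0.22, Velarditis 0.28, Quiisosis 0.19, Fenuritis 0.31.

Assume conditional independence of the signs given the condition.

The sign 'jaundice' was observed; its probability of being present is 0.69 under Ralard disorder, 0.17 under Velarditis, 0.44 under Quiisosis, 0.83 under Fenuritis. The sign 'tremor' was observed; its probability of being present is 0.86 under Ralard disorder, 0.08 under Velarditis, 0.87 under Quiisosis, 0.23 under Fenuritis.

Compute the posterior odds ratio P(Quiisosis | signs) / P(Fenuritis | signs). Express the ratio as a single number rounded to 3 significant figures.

Posterior odds equal prior odds times the likelihood ratio; only the two competing hypotheses matter.
  Quiisosis: 0.19 × 0.44 × 0.87 = 0.072732
  Fenuritis: 0.31 × 0.83 × 0.23 = 0.059179
Odds(Quiisosis : Fenuritis) = 0.072732 / 0.059179 ≈ 1.23.

1.23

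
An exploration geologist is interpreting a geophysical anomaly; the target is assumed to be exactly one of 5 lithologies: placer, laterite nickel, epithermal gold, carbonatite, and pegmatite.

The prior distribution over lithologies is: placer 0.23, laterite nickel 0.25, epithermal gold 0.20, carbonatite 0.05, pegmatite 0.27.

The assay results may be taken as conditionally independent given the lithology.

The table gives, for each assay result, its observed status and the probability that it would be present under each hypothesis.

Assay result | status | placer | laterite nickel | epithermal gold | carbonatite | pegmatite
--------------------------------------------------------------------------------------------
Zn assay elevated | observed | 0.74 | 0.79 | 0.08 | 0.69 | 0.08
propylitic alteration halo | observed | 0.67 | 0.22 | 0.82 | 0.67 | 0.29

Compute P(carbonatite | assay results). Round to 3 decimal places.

0.116

By Bayes' rule with conditional independence, the unnormalized weight for each hypothesis is prior × ∏ likelihoods:
  placer: 0.23 × 0.74 × 0.67 = 0.11403
  laterite nickel: 0.25 × 0.79 × 0.22 = 0.04345
  epithermal gold: 0.20 × 0.08 × 0.82 = 0.01312
  carbonatite: 0.05 × 0.69 × 0.67 = 0.023115
  pegmatite: 0.27 × 0.08 × 0.29 = 0.006264
Marginal likelihood of the evidence = 0.19998.
P(carbonatite | evidence) = 0.023115 / 0.19998 ≈ 0.116.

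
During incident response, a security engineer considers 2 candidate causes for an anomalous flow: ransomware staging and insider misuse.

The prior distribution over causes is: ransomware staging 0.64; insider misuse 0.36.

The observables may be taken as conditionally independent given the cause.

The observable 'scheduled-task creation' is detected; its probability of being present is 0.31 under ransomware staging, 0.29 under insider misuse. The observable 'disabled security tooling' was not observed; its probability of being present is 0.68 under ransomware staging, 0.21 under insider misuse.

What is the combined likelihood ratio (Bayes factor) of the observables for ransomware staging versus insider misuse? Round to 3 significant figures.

Joint likelihood of the observable pattern under each hypothesis (using 1 − P(present | H) for each absent observable):
  ransomware staging: 0.31 × (1 − 0.68) = 0.0992
  insider misuse: 0.29 × (1 − 0.21) = 0.2291
Bayes factor = 0.0992 / 0.2291 ≈ 0.433

0.433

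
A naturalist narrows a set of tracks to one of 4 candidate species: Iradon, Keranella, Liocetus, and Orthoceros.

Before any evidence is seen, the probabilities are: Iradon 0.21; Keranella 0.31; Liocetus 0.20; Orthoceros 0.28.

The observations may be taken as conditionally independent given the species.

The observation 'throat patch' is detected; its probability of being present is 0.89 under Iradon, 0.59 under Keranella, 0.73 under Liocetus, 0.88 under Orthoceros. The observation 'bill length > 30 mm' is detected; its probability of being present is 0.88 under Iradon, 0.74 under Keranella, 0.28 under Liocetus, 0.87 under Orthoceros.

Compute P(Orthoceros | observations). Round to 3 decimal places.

Multiply each prior by the joint likelihood of the evidence pattern:
  Iradon: 0.21 × 0.89 × 0.88 = 0.16447
  Keranella: 0.31 × 0.59 × 0.74 = 0.13535
  Liocetus: 0.20 × 0.73 × 0.28 = 0.04088
  Orthoceros: 0.28 × 0.88 × 0.87 = 0.21437
Marginal likelihood of the evidence = 0.55507.
P(Orthoceros | evidence) = 0.21437 / 0.55507 ≈ 0.386.

0.386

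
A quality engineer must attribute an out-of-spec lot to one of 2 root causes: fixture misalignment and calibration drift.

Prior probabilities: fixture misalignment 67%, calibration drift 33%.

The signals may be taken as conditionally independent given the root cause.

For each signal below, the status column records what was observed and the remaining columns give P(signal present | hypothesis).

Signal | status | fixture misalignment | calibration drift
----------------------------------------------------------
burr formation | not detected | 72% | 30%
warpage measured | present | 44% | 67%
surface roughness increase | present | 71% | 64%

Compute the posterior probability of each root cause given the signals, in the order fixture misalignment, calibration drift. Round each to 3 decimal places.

0.372, 0.628

For each hypothesis, the unnormalized posterior weight is prior × product of the signal likelihoods (using 1 − P(present | H) for each absent signal):
  fixture misalignment: 0.67 × (1 − 0.72) × 0.44 × 0.71 = 0.058606
  calibration drift: 0.33 × (1 − 0.30) × 0.67 × 0.64 = 0.099053
The unnormalized weights sum to 0.15766.
P(fixture misalignment | evidence) = 0.058606 / 0.15766 ≈ 0.372
P(calibration drift | evidence) = 0.099053 / 0.15766 ≈ 0.628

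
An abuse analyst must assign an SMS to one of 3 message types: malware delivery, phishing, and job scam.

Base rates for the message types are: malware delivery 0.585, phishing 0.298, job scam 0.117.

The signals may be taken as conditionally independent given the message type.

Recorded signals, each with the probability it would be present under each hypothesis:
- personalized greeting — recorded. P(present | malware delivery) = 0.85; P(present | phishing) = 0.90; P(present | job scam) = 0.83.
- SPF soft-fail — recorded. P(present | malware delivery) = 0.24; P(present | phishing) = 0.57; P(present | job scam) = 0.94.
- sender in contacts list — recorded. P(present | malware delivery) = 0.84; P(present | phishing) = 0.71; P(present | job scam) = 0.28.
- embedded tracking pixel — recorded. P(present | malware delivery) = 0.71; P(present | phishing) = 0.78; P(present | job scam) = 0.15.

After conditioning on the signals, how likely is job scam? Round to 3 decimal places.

0.024

By Bayes' rule with conditional independence, the unnormalized weight for each hypothesis is prior × ∏ likelihoods:
  malware delivery: 0.585 × 0.85 × 0.24 × 0.84 × 0.71 = 0.071174
  phishing: 0.298 × 0.90 × 0.57 × 0.71 × 0.78 = 0.084662
  job scam: 0.117 × 0.83 × 0.94 × 0.28 × 0.15 = 0.0038339
Normalizing constant Z = 0.071174 + 0.084662 + 0.0038339 = 0.15967.
P(job scam | evidence) = 0.0038339 / 0.15967 ≈ 0.024.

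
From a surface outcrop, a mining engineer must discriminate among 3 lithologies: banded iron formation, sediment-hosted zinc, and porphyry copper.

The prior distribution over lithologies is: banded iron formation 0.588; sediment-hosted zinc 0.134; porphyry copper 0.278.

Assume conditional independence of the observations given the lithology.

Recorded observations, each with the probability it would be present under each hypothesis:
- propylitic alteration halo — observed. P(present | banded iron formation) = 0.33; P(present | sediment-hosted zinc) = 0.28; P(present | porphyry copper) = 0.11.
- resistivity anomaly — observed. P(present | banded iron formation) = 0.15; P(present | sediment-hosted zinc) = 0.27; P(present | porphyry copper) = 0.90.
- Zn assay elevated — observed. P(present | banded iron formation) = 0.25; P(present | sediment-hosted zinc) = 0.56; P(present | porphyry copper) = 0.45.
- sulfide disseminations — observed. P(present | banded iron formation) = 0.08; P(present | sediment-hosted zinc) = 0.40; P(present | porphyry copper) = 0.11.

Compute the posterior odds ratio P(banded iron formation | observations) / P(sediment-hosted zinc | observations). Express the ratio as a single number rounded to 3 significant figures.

Posterior odds equal prior odds times the likelihood ratio; only the two competing hypotheses matter.
  banded iron formation: 0.588 × 0.33 × 0.15 × 0.25 × 0.08 = 0.00058212
  sediment-hosted zinc: 0.134 × 0.28 × 0.27 × 0.56 × 0.40 = 0.0022692
Odds(banded iron formation : sediment-hosted zinc) = 0.00058212 / 0.0022692 ≈ 0.257.

0.257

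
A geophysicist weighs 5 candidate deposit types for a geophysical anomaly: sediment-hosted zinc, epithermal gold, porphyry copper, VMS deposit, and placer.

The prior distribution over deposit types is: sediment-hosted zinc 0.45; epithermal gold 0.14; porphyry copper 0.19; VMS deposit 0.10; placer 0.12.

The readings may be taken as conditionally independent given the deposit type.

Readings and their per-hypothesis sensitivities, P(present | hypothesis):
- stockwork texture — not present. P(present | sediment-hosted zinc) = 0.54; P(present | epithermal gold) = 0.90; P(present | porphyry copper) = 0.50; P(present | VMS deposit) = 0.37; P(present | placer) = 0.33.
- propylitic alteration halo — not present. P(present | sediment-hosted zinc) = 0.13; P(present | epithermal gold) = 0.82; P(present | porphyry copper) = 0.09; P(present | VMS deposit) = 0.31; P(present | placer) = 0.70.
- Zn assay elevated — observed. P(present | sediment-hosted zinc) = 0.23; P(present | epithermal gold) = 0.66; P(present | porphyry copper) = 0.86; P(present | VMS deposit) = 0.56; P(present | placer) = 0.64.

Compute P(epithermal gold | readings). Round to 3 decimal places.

Multiply each prior by the joint likelihood of the reading pattern (using 1 − P(present | H) for each absent reading):
  sediment-hosted zinc: 0.45 × (1 − 0.54) × (1 − 0.13) × 0.23 = 0.041421
  epithermal gold: 0.14 × (1 − 0.90) × (1 − 0.82) × 0.66 = 0.0016632
  porphyry copper: 0.19 × (1 − 0.50) × (1 − 0.09) × 0.86 = 0.074347
  VMS deposit: 0.10 × (1 − 0.37) × (1 − 0.31) × 0.56 = 0.024343
  placer: 0.12 × (1 − 0.33) × (1 − 0.70) × 0.64 = 0.015437
Normalizing constant Z = 0.041421 + 0.0016632 + 0.074347 + 0.024343 + 0.015437 = 0.15721.
P(epithermal gold | evidence) = 0.0016632 / 0.15721 ≈ 0.011.

0.011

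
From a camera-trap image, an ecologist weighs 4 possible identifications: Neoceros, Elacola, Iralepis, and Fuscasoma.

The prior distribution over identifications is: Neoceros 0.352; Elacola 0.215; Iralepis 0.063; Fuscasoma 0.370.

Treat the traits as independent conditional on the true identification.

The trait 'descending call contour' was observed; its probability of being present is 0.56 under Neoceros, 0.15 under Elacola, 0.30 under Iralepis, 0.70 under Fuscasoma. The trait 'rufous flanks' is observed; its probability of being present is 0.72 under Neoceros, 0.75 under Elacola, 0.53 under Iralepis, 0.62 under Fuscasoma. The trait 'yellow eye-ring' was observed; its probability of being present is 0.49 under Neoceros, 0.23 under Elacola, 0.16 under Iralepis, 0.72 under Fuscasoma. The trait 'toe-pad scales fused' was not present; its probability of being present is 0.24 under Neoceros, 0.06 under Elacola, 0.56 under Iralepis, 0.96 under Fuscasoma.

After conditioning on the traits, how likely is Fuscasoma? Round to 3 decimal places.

For each hypothesis, the unnormalized posterior weight is prior × product of the trait likelihoods (using 1 − P(present | H) for each absent trait):
  Neoceros: 0.352 × 0.56 × 0.72 × 0.49 × (1 − 0.24) = 0.052853
  Elacola: 0.215 × 0.15 × 0.75 × 0.23 × (1 − 0.06) = 0.0052293
  Iralepis: 0.063 × 0.30 × 0.53 × 0.16 × (1 − 0.56) = 0.0007052
  Fuscasoma: 0.370 × 0.70 × 0.62 × 0.72 × (1 − 0.96) = 0.0046247
The unnormalized weights sum to 0.063413.
P(Fuscasoma | evidence) = 0.0046247 / 0.063413 ≈ 0.073.

0.073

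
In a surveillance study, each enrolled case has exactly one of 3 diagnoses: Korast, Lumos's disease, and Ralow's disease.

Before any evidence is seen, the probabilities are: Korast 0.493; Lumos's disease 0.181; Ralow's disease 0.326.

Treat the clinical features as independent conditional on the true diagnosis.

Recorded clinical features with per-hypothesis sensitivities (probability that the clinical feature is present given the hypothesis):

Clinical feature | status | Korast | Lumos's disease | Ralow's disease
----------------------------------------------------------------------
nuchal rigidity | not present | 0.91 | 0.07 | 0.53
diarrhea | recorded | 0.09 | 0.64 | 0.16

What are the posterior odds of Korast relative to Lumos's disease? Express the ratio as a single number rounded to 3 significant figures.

The normalizing constant cancels in an odds ratio, so compute prior × likelihood for the two hypotheses only (using 1 − P(present | H) for each absent clinical feature):
  Korast: 0.493 × (1 − 0.91) × 0.09 = 0.0039933
  Lumos's disease: 0.181 × (1 − 0.07) × 0.64 = 0.10773
Odds(Korast : Lumos's disease) = 0.0039933 / 0.10773 ≈ 0.0371.

0.0371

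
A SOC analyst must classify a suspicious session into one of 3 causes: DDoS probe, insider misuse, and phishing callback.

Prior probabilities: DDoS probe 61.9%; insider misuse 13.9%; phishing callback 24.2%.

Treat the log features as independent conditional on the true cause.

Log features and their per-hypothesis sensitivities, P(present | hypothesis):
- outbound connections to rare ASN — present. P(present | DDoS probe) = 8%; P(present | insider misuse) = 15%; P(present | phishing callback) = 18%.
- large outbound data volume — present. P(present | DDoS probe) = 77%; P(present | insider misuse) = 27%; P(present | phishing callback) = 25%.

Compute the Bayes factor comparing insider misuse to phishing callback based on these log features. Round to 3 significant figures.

0.900

The Bayes factor is the ratio of the joint likelihoods of the log feature pattern under the two hypotheses.
  insider misuse: 0.15 × 0.27 = 0.0405
  phishing callback: 0.18 × 0.25 = 0.045
Bayes factor = 0.0405 / 0.045 ≈ 0.900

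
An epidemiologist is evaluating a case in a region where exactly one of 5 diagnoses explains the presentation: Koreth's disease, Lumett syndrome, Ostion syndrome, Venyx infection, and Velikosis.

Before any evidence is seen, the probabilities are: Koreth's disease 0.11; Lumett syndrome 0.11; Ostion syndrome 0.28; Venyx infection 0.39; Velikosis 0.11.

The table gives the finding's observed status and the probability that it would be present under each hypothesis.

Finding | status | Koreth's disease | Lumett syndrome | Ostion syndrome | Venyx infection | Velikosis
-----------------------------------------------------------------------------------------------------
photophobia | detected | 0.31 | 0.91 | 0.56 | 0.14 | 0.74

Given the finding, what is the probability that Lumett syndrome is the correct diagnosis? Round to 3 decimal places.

For each hypothesis, the unnormalized posterior weight is prior × likelihood:
  Koreth's disease: 0.11 × 0.31 = 0.0341
  Lumett syndrome: 0.11 × 0.91 = 0.1001
  Ostion syndrome: 0.28 × 0.56 = 0.1568
  Venyx infection: 0.39 × 0.14 = 0.0546
  Velikosis: 0.11 × 0.74 = 0.0814
Marginal likelihood of the evidence = 0.427.
P(Lumett syndrome | evidence) = 0.1001 / 0.427 ≈ 0.234.

0.234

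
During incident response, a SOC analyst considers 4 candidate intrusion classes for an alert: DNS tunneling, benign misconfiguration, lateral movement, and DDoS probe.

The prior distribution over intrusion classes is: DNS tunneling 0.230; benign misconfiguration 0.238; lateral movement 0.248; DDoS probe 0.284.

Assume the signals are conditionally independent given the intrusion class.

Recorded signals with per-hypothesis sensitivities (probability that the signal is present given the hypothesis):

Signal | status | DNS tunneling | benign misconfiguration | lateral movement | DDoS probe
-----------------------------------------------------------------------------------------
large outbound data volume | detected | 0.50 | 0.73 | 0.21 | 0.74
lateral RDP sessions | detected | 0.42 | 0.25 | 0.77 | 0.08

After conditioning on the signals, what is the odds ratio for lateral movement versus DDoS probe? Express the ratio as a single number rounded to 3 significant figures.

2.39

Unnormalized posterior weight (prior times the signal likelihoods) for each of the two hypotheses:
  lateral movement: 0.248 × 0.21 × 0.77 = 0.040102
  DDoS probe: 0.284 × 0.74 × 0.08 = 0.016813
Posterior odds = 0.040102 / 0.016813 ≈ 2.39.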